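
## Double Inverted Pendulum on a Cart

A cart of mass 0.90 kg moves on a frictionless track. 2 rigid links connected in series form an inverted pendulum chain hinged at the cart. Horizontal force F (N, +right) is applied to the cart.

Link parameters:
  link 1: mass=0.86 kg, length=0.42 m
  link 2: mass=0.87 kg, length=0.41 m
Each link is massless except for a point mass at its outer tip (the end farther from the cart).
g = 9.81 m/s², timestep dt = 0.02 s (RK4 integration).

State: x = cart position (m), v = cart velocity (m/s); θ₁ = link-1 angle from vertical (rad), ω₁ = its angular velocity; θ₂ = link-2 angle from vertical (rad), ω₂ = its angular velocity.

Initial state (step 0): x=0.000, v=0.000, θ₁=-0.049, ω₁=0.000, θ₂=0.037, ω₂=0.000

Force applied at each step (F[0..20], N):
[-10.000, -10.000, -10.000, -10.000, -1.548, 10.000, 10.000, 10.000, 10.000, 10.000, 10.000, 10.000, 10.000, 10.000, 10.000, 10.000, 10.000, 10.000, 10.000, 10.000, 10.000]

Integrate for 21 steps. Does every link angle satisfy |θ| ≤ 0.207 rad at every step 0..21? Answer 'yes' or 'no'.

apply F[0]=-10.000 → step 1: x=-0.002, v=-0.204, θ₁=-0.045, ω₁=0.421, θ₂=0.038, ω₂=0.085
apply F[1]=-10.000 → step 2: x=-0.008, v=-0.411, θ₁=-0.032, ω₁=0.858, θ₂=0.040, ω₂=0.161
apply F[2]=-10.000 → step 3: x=-0.019, v=-0.625, θ₁=-0.010, ω₁=1.328, θ₂=0.044, ω₂=0.221
apply F[3]=-10.000 → step 4: x=-0.033, v=-0.849, θ₁=0.021, ω₁=1.845, θ₂=0.049, ω₂=0.257
apply F[4]=-1.548 → step 5: x=-0.051, v=-0.896, θ₁=0.059, ω₁=1.971, θ₂=0.054, ω₂=0.266
apply F[5]=+10.000 → step 6: x=-0.067, v=-0.701, θ₁=0.095, ω₁=1.555, θ₂=0.059, ω₂=0.247
apply F[6]=+10.000 → step 7: x=-0.079, v=-0.520, θ₁=0.122, ω₁=1.200, θ₂=0.064, ω₂=0.201
apply F[7]=+10.000 → step 8: x=-0.087, v=-0.351, θ₁=0.143, ω₁=0.895, θ₂=0.067, ω₂=0.133
apply F[8]=+10.000 → step 9: x=-0.093, v=-0.190, θ₁=0.158, ω₁=0.629, θ₂=0.069, ω₂=0.047
apply F[9]=+10.000 → step 10: x=-0.095, v=-0.035, θ₁=0.168, ω₁=0.389, θ₂=0.069, ω₂=-0.052
apply F[10]=+10.000 → step 11: x=-0.094, v=0.117, θ₁=0.174, ω₁=0.167, θ₂=0.067, ω₂=-0.161
apply F[11]=+10.000 → step 12: x=-0.090, v=0.267, θ₁=0.175, ω₁=-0.047, θ₂=0.063, ω₂=-0.277
apply F[12]=+10.000 → step 13: x=-0.084, v=0.417, θ₁=0.172, ω₁=-0.260, θ₂=0.056, ω₂=-0.398
apply F[13]=+10.000 → step 14: x=-0.074, v=0.570, θ₁=0.165, ω₁=-0.482, θ₂=0.047, ω₂=-0.521
apply F[14]=+10.000 → step 15: x=-0.061, v=0.728, θ₁=0.153, ω₁=-0.720, θ₂=0.035, ω₂=-0.643
apply F[15]=+10.000 → step 16: x=-0.045, v=0.893, θ₁=0.136, ω₁=-0.984, θ₂=0.021, ω₂=-0.761
apply F[16]=+10.000 → step 17: x=-0.025, v=1.067, θ₁=0.113, ω₁=-1.285, θ₂=0.005, ω₂=-0.870
apply F[17]=+10.000 → step 18: x=-0.002, v=1.254, θ₁=0.084, ω₁=-1.634, θ₂=-0.014, ω₂=-0.966
apply F[18]=+10.000 → step 19: x=0.025, v=1.453, θ₁=0.047, ω₁=-2.041, θ₂=-0.034, ω₂=-1.043
apply F[19]=+10.000 → step 20: x=0.056, v=1.668, θ₁=0.002, ω₁=-2.515, θ₂=-0.055, ω₂=-1.096
apply F[20]=+10.000 → step 21: x=0.092, v=1.896, θ₁=-0.054, ω₁=-3.057, θ₂=-0.077, ω₂=-1.121
Max |angle| over trajectory = 0.175 rad; bound = 0.207 → within bound.

Answer: yes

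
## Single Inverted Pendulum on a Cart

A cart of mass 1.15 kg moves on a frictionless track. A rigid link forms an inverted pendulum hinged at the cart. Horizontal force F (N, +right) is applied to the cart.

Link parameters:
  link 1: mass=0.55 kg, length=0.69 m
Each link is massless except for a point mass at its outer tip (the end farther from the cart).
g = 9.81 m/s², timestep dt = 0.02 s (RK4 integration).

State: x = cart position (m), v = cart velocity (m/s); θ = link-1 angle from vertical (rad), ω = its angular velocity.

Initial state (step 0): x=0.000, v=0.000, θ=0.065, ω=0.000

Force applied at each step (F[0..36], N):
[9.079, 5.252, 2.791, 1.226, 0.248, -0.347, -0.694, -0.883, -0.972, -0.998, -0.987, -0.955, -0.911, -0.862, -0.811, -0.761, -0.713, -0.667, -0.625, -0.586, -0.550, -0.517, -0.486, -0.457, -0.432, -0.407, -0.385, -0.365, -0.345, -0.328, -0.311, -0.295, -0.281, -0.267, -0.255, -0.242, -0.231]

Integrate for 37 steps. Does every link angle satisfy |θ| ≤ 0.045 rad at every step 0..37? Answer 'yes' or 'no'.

apply F[0]=+9.079 → step 1: x=0.002, v=0.152, θ=0.063, ω=-0.201
apply F[1]=+5.252 → step 2: x=0.005, v=0.237, θ=0.058, ω=-0.307
apply F[2]=+2.791 → step 3: x=0.011, v=0.281, θ=0.051, ω=-0.355
apply F[3]=+1.226 → step 4: x=0.016, v=0.297, θ=0.044, ω=-0.366
apply F[4]=+0.248 → step 5: x=0.022, v=0.298, θ=0.037, ω=-0.355
apply F[5]=-0.347 → step 6: x=0.028, v=0.289, θ=0.030, ω=-0.332
apply F[6]=-0.694 → step 7: x=0.034, v=0.274, θ=0.024, ω=-0.303
apply F[7]=-0.883 → step 8: x=0.039, v=0.257, θ=0.018, ω=-0.272
apply F[8]=-0.972 → step 9: x=0.044, v=0.239, θ=0.013, ω=-0.242
apply F[9]=-0.998 → step 10: x=0.049, v=0.220, θ=0.008, ω=-0.212
apply F[10]=-0.987 → step 11: x=0.053, v=0.203, θ=0.004, ω=-0.185
apply F[11]=-0.955 → step 12: x=0.057, v=0.186, θ=0.001, ω=-0.159
apply F[12]=-0.911 → step 13: x=0.060, v=0.170, θ=-0.002, ω=-0.137
apply F[13]=-0.862 → step 14: x=0.064, v=0.155, θ=-0.005, ω=-0.116
apply F[14]=-0.811 → step 15: x=0.067, v=0.142, θ=-0.007, ω=-0.098
apply F[15]=-0.761 → step 16: x=0.069, v=0.129, θ=-0.009, ω=-0.082
apply F[16]=-0.713 → step 17: x=0.072, v=0.118, θ=-0.010, ω=-0.068
apply F[17]=-0.667 → step 18: x=0.074, v=0.107, θ=-0.011, ω=-0.056
apply F[18]=-0.625 → step 19: x=0.076, v=0.097, θ=-0.012, ω=-0.045
apply F[19]=-0.586 → step 20: x=0.078, v=0.088, θ=-0.013, ω=-0.036
apply F[20]=-0.550 → step 21: x=0.080, v=0.080, θ=-0.014, ω=-0.028
apply F[21]=-0.517 → step 22: x=0.081, v=0.072, θ=-0.014, ω=-0.021
apply F[22]=-0.486 → step 23: x=0.082, v=0.065, θ=-0.015, ω=-0.014
apply F[23]=-0.457 → step 24: x=0.084, v=0.059, θ=-0.015, ω=-0.009
apply F[24]=-0.432 → step 25: x=0.085, v=0.053, θ=-0.015, ω=-0.005
apply F[25]=-0.407 → step 26: x=0.086, v=0.047, θ=-0.015, ω=-0.001
apply F[26]=-0.385 → step 27: x=0.087, v=0.042, θ=-0.015, ω=0.003
apply F[27]=-0.365 → step 28: x=0.087, v=0.037, θ=-0.015, ω=0.006
apply F[28]=-0.345 → step 29: x=0.088, v=0.032, θ=-0.015, ω=0.008
apply F[29]=-0.328 → step 30: x=0.089, v=0.028, θ=-0.015, ω=0.010
apply F[30]=-0.311 → step 31: x=0.089, v=0.024, θ=-0.014, ω=0.012
apply F[31]=-0.295 → step 32: x=0.090, v=0.020, θ=-0.014, ω=0.013
apply F[32]=-0.281 → step 33: x=0.090, v=0.016, θ=-0.014, ω=0.015
apply F[33]=-0.267 → step 34: x=0.090, v=0.013, θ=-0.014, ω=0.016
apply F[34]=-0.255 → step 35: x=0.091, v=0.010, θ=-0.013, ω=0.016
apply F[35]=-0.242 → step 36: x=0.091, v=0.007, θ=-0.013, ω=0.017
apply F[36]=-0.231 → step 37: x=0.091, v=0.004, θ=-0.013, ω=0.017
Max |angle| over trajectory = 0.065 rad; bound = 0.045 → exceeded.

Answer: no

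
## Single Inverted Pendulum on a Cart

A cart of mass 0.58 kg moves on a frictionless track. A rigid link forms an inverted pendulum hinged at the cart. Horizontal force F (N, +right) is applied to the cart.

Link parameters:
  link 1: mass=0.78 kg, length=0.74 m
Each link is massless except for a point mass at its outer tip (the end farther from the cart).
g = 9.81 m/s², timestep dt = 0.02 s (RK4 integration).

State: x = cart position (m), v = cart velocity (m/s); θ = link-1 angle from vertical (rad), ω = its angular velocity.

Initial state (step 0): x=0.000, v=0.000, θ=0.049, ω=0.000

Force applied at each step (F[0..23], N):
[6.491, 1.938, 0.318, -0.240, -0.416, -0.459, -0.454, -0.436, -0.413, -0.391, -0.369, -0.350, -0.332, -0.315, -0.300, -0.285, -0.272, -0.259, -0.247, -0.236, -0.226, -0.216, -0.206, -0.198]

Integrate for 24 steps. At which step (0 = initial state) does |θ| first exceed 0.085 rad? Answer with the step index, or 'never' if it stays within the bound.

Answer: never

Derivation:
apply F[0]=+6.491 → step 1: x=0.002, v=0.211, θ=0.046, ω=-0.271
apply F[1]=+1.938 → step 2: x=0.007, v=0.266, θ=0.040, ω=-0.335
apply F[2]=+0.318 → step 3: x=0.012, v=0.267, θ=0.034, ω=-0.327
apply F[3]=-0.240 → step 4: x=0.017, v=0.251, θ=0.027, ω=-0.297
apply F[4]=-0.416 → step 5: x=0.022, v=0.230, θ=0.022, ω=-0.262
apply F[5]=-0.459 → step 6: x=0.027, v=0.209, θ=0.017, ω=-0.229
apply F[6]=-0.454 → step 7: x=0.031, v=0.190, θ=0.013, ω=-0.198
apply F[7]=-0.436 → step 8: x=0.034, v=0.172, θ=0.009, ω=-0.171
apply F[8]=-0.413 → step 9: x=0.037, v=0.156, θ=0.006, ω=-0.148
apply F[9]=-0.391 → step 10: x=0.040, v=0.141, θ=0.003, ω=-0.127
apply F[10]=-0.369 → step 11: x=0.043, v=0.128, θ=0.001, ω=-0.108
apply F[11]=-0.350 → step 12: x=0.046, v=0.116, θ=-0.001, ω=-0.092
apply F[12]=-0.332 → step 13: x=0.048, v=0.105, θ=-0.003, ω=-0.078
apply F[13]=-0.315 → step 14: x=0.050, v=0.095, θ=-0.004, ω=-0.066
apply F[14]=-0.300 → step 15: x=0.052, v=0.086, θ=-0.006, ω=-0.055
apply F[15]=-0.285 → step 16: x=0.053, v=0.078, θ=-0.007, ω=-0.046
apply F[16]=-0.272 → step 17: x=0.055, v=0.070, θ=-0.008, ω=-0.037
apply F[17]=-0.259 → step 18: x=0.056, v=0.064, θ=-0.008, ω=-0.030
apply F[18]=-0.247 → step 19: x=0.057, v=0.057, θ=-0.009, ω=-0.024
apply F[19]=-0.236 → step 20: x=0.058, v=0.052, θ=-0.009, ω=-0.018
apply F[20]=-0.226 → step 21: x=0.059, v=0.046, θ=-0.009, ω=-0.014
apply F[21]=-0.216 → step 22: x=0.060, v=0.041, θ=-0.010, ω=-0.010
apply F[22]=-0.206 → step 23: x=0.061, v=0.037, θ=-0.010, ω=-0.006
apply F[23]=-0.198 → step 24: x=0.062, v=0.033, θ=-0.010, ω=-0.003
max |θ| = 0.049 ≤ 0.085 over all 25 states.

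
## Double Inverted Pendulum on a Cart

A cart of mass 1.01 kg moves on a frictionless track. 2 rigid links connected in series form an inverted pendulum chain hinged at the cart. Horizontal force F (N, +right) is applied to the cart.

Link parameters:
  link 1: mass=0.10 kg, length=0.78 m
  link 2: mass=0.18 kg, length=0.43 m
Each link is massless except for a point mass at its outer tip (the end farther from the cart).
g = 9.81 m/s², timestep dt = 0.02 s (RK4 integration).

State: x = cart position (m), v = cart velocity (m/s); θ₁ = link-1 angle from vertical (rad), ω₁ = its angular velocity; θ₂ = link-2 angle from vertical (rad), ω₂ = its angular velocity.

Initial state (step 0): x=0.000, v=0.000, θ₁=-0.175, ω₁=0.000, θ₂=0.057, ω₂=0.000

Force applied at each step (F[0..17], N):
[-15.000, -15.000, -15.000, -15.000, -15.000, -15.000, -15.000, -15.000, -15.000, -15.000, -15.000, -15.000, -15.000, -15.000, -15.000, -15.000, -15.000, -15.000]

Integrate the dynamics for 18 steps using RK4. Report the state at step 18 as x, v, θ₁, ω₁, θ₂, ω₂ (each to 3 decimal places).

Answer: x=-0.936, v=-5.012, θ₁=0.774, ω₁=6.279, θ₂=0.686, ω₂=1.411

Derivation:
apply F[0]=-15.000 → step 1: x=-0.003, v=-0.286, θ₁=-0.173, ω₁=0.204, θ₂=0.060, ω₂=0.332
apply F[1]=-15.000 → step 2: x=-0.011, v=-0.573, θ₁=-0.167, ω₁=0.410, θ₂=0.070, ω₂=0.662
apply F[2]=-15.000 → step 3: x=-0.026, v=-0.861, θ₁=-0.157, ω₁=0.622, θ₂=0.087, ω₂=0.988
apply F[3]=-15.000 → step 4: x=-0.046, v=-1.150, θ₁=-0.142, ω₁=0.844, θ₂=0.110, ω₂=1.307
apply F[4]=-15.000 → step 5: x=-0.072, v=-1.440, θ₁=-0.123, ω₁=1.078, θ₂=0.139, ω₂=1.613
apply F[5]=-15.000 → step 6: x=-0.103, v=-1.732, θ₁=-0.099, ω₁=1.329, θ₂=0.174, ω₂=1.901
apply F[6]=-15.000 → step 7: x=-0.141, v=-2.025, θ₁=-0.069, ω₁=1.603, θ₂=0.215, ω₂=2.160
apply F[7]=-15.000 → step 8: x=-0.185, v=-2.321, θ₁=-0.034, ω₁=1.903, θ₂=0.260, ω₂=2.381
apply F[8]=-15.000 → step 9: x=-0.234, v=-2.617, θ₁=0.007, ω₁=2.236, θ₂=0.310, ω₂=2.549
apply F[9]=-15.000 → step 10: x=-0.289, v=-2.915, θ₁=0.055, ω₁=2.605, θ₂=0.362, ω₂=2.649
apply F[10]=-15.000 → step 11: x=-0.350, v=-3.212, θ₁=0.111, ω₁=3.015, θ₂=0.415, ω₂=2.667
apply F[11]=-15.000 → step 12: x=-0.418, v=-3.507, θ₁=0.176, ω₁=3.467, θ₂=0.468, ω₂=2.587
apply F[12]=-15.000 → step 13: x=-0.491, v=-3.798, θ₁=0.250, ω₁=3.960, θ₂=0.518, ω₂=2.401
apply F[13]=-15.000 → step 14: x=-0.570, v=-4.081, θ₁=0.335, ω₁=4.487, θ₂=0.563, ω₂=2.114
apply F[14]=-15.000 → step 15: x=-0.654, v=-4.349, θ₁=0.430, ω₁=5.028, θ₂=0.602, ω₂=1.762
apply F[15]=-15.000 → step 16: x=-0.743, v=-4.597, θ₁=0.536, ω₁=5.545, θ₂=0.634, ω₂=1.431
apply F[16]=-15.000 → step 17: x=-0.838, v=-4.819, θ₁=0.651, ω₁=5.981, θ₂=0.660, ω₂=1.262
apply F[17]=-15.000 → step 18: x=-0.936, v=-5.012, θ₁=0.774, ω₁=6.279, θ₂=0.686, ω₂=1.411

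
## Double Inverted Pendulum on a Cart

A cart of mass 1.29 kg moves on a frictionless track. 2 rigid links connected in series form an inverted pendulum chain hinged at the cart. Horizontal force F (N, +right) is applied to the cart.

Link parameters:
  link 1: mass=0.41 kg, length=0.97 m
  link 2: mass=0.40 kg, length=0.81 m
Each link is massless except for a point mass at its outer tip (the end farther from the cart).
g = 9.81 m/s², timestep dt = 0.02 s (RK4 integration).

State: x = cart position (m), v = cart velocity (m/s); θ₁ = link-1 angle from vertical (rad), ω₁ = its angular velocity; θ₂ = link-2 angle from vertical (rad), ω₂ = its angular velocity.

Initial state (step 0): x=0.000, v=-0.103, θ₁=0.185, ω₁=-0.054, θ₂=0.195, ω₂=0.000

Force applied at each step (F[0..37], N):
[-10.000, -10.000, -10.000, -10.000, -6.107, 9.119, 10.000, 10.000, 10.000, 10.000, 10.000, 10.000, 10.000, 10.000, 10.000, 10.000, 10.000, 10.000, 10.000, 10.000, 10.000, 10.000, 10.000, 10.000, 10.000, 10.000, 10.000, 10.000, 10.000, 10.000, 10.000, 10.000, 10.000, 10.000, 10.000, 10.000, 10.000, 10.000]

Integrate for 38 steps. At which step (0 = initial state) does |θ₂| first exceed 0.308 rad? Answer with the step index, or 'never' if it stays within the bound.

apply F[0]=-10.000 → step 1: x=-0.004, v=-0.277, θ₁=0.186, ω₁=0.158, θ₂=0.195, ω₂=0.004
apply F[1]=-10.000 → step 2: x=-0.011, v=-0.450, θ₁=0.191, ω₁=0.370, θ₂=0.195, ω₂=0.006
apply F[2]=-10.000 → step 3: x=-0.022, v=-0.624, θ₁=0.201, ω₁=0.585, θ₂=0.195, ω₂=0.006
apply F[3]=-10.000 → step 4: x=-0.036, v=-0.798, θ₁=0.215, ω₁=0.804, θ₂=0.195, ω₂=0.002
apply F[4]=-6.107 → step 5: x=-0.053, v=-0.914, θ₁=0.232, ω₁=0.970, θ₂=0.195, ω₂=-0.008
apply F[5]=+9.119 → step 6: x=-0.070, v=-0.802, θ₁=0.251, ω₁=0.916, θ₂=0.195, ω₂=-0.031
apply F[6]=+10.000 → step 7: x=-0.085, v=-0.680, θ₁=0.269, ω₁=0.860, θ₂=0.194, ω₂=-0.064
apply F[7]=+10.000 → step 8: x=-0.098, v=-0.561, θ₁=0.286, ω₁=0.814, θ₂=0.192, ω₂=-0.106
apply F[8]=+10.000 → step 9: x=-0.108, v=-0.444, θ₁=0.302, ω₁=0.778, θ₂=0.190, ω₂=-0.158
apply F[9]=+10.000 → step 10: x=-0.115, v=-0.328, θ₁=0.317, ω₁=0.752, θ₂=0.186, ω₂=-0.219
apply F[10]=+10.000 → step 11: x=-0.121, v=-0.215, θ₁=0.332, ω₁=0.734, θ₂=0.181, ω₂=-0.290
apply F[11]=+10.000 → step 12: x=-0.124, v=-0.103, θ₁=0.346, ω₁=0.725, θ₂=0.174, ω₂=-0.371
apply F[12]=+10.000 → step 13: x=-0.125, v=0.008, θ₁=0.361, ω₁=0.725, θ₂=0.166, ω₂=-0.462
apply F[13]=+10.000 → step 14: x=-0.124, v=0.118, θ₁=0.375, ω₁=0.733, θ₂=0.156, ω₂=-0.563
apply F[14]=+10.000 → step 15: x=-0.120, v=0.226, θ₁=0.390, ω₁=0.749, θ₂=0.143, ω₂=-0.675
apply F[15]=+10.000 → step 16: x=-0.115, v=0.334, θ₁=0.405, ω₁=0.772, θ₂=0.129, ω₂=-0.798
apply F[16]=+10.000 → step 17: x=-0.107, v=0.441, θ₁=0.421, ω₁=0.803, θ₂=0.111, ω₂=-0.931
apply F[17]=+10.000 → step 18: x=-0.097, v=0.548, θ₁=0.438, ω₁=0.841, θ₂=0.091, ω₂=-1.075
apply F[18]=+10.000 → step 19: x=-0.085, v=0.655, θ₁=0.455, ω₁=0.884, θ₂=0.068, ω₂=-1.230
apply F[19]=+10.000 → step 20: x=-0.071, v=0.763, θ₁=0.473, ω₁=0.932, θ₂=0.042, ω₂=-1.393
apply F[20]=+10.000 → step 21: x=-0.054, v=0.871, θ₁=0.492, ω₁=0.982, θ₂=0.013, ω₂=-1.565
apply F[21]=+10.000 → step 22: x=-0.036, v=0.980, θ₁=0.512, ω₁=1.034, θ₂=-0.021, ω₂=-1.743
apply F[22]=+10.000 → step 23: x=-0.015, v=1.091, θ₁=0.534, ω₁=1.086, θ₂=-0.057, ω₂=-1.927
apply F[23]=+10.000 → step 24: x=0.008, v=1.203, θ₁=0.556, ω₁=1.135, θ₂=-0.098, ω₂=-2.114
apply F[24]=+10.000 → step 25: x=0.033, v=1.317, θ₁=0.579, ω₁=1.179, θ₂=-0.142, ω₂=-2.304
apply F[25]=+10.000 → step 26: x=0.060, v=1.432, θ₁=0.603, ω₁=1.217, θ₂=-0.190, ω₂=-2.494
apply F[26]=+10.000 → step 27: x=0.090, v=1.549, θ₁=0.628, ω₁=1.248, θ₂=-0.242, ω₂=-2.684
apply F[27]=+10.000 → step 28: x=0.122, v=1.667, θ₁=0.653, ω₁=1.269, θ₂=-0.297, ω₂=-2.874
apply F[28]=+10.000 → step 29: x=0.157, v=1.786, θ₁=0.678, ω₁=1.280, θ₂=-0.357, ω₂=-3.065
apply F[29]=+10.000 → step 30: x=0.194, v=1.905, θ₁=0.704, ω₁=1.279, θ₂=-0.420, ω₂=-3.258
apply F[30]=+10.000 → step 31: x=0.233, v=2.024, θ₁=0.729, ω₁=1.265, θ₂=-0.487, ω₂=-3.454
apply F[31]=+10.000 → step 32: x=0.275, v=2.142, θ₁=0.754, ω₁=1.238, θ₂=-0.558, ω₂=-3.656
apply F[32]=+10.000 → step 33: x=0.319, v=2.259, θ₁=0.779, ω₁=1.195, θ₂=-0.633, ω₂=-3.866
apply F[33]=+10.000 → step 34: x=0.365, v=2.373, θ₁=0.802, ω₁=1.137, θ₂=-0.713, ω₂=-4.087
apply F[34]=+10.000 → step 35: x=0.414, v=2.484, θ₁=0.824, ω₁=1.060, θ₂=-0.797, ω₂=-4.324
apply F[35]=+10.000 → step 36: x=0.464, v=2.590, θ₁=0.844, ω₁=0.963, θ₂=-0.886, ω₂=-4.579
apply F[36]=+10.000 → step 37: x=0.517, v=2.689, θ₁=0.862, ω₁=0.844, θ₂=-0.980, ω₂=-4.858
apply F[37]=+10.000 → step 38: x=0.572, v=2.780, θ₁=0.878, ω₁=0.701, θ₂=-1.080, ω₂=-5.166
|θ₂| = 0.357 > 0.308 first at step 29.

Answer: 29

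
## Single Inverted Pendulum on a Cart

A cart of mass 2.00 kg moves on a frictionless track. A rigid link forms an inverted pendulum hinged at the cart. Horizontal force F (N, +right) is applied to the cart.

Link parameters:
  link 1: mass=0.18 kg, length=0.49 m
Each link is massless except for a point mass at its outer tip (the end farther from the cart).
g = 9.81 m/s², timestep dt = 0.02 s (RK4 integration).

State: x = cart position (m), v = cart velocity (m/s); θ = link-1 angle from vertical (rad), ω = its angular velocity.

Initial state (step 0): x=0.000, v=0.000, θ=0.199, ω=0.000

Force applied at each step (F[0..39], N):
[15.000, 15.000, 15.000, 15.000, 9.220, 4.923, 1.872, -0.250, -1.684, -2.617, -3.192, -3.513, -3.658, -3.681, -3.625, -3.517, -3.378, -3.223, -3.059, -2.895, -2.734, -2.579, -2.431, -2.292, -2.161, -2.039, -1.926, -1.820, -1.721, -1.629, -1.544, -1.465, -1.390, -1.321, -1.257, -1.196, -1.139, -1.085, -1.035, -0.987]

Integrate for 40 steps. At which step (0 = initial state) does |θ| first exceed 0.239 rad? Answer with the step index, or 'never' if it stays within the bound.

apply F[0]=+15.000 → step 1: x=0.001, v=0.146, θ=0.197, ω=-0.213
apply F[1]=+15.000 → step 2: x=0.006, v=0.292, θ=0.190, ω=-0.429
apply F[2]=+15.000 → step 3: x=0.013, v=0.439, θ=0.180, ω=-0.649
apply F[3]=+15.000 → step 4: x=0.023, v=0.585, θ=0.164, ω=-0.875
apply F[4]=+9.220 → step 5: x=0.036, v=0.675, θ=0.146, ω=-0.993
apply F[5]=+4.923 → step 6: x=0.050, v=0.722, θ=0.126, ω=-1.034
apply F[6]=+1.872 → step 7: x=0.065, v=0.739, θ=0.105, ω=-1.022
apply F[7]=-0.250 → step 8: x=0.079, v=0.734, θ=0.085, ω=-0.976
apply F[8]=-1.684 → step 9: x=0.094, v=0.716, θ=0.066, ω=-0.909
apply F[9]=-2.617 → step 10: x=0.108, v=0.689, θ=0.049, ω=-0.831
apply F[10]=-3.192 → step 11: x=0.121, v=0.657, θ=0.033, ω=-0.748
apply F[11]=-3.513 → step 12: x=0.134, v=0.621, θ=0.019, ω=-0.665
apply F[12]=-3.658 → step 13: x=0.146, v=0.584, θ=0.006, ω=-0.585
apply F[13]=-3.681 → step 14: x=0.157, v=0.547, θ=-0.005, ω=-0.509
apply F[14]=-3.625 → step 15: x=0.168, v=0.511, θ=-0.014, ω=-0.439
apply F[15]=-3.517 → step 16: x=0.178, v=0.476, θ=-0.022, ω=-0.376
apply F[16]=-3.378 → step 17: x=0.187, v=0.443, θ=-0.029, ω=-0.318
apply F[17]=-3.223 → step 18: x=0.196, v=0.411, θ=-0.035, ω=-0.266
apply F[18]=-3.059 → step 19: x=0.204, v=0.382, θ=-0.040, ω=-0.220
apply F[19]=-2.895 → step 20: x=0.211, v=0.353, θ=-0.044, ω=-0.179
apply F[20]=-2.734 → step 21: x=0.218, v=0.327, θ=-0.047, ω=-0.143
apply F[21]=-2.579 → step 22: x=0.224, v=0.302, θ=-0.050, ω=-0.112
apply F[22]=-2.431 → step 23: x=0.230, v=0.278, θ=-0.051, ω=-0.084
apply F[23]=-2.292 → step 24: x=0.235, v=0.256, θ=-0.053, ω=-0.060
apply F[24]=-2.161 → step 25: x=0.240, v=0.236, θ=-0.054, ω=-0.040
apply F[25]=-2.039 → step 26: x=0.245, v=0.216, θ=-0.055, ω=-0.022
apply F[26]=-1.926 → step 27: x=0.249, v=0.198, θ=-0.055, ω=-0.006
apply F[27]=-1.820 → step 28: x=0.253, v=0.181, θ=-0.055, ω=0.007
apply F[28]=-1.721 → step 29: x=0.256, v=0.165, θ=-0.055, ω=0.018
apply F[29]=-1.629 → step 30: x=0.259, v=0.149, θ=-0.054, ω=0.027
apply F[30]=-1.544 → step 31: x=0.262, v=0.135, θ=-0.053, ω=0.035
apply F[31]=-1.465 → step 32: x=0.265, v=0.121, θ=-0.053, ω=0.042
apply F[32]=-1.390 → step 33: x=0.267, v=0.108, θ=-0.052, ω=0.048
apply F[33]=-1.321 → step 34: x=0.269, v=0.096, θ=-0.051, ω=0.052
apply F[34]=-1.257 → step 35: x=0.271, v=0.084, θ=-0.050, ω=0.056
apply F[35]=-1.196 → step 36: x=0.272, v=0.073, θ=-0.049, ω=0.059
apply F[36]=-1.139 → step 37: x=0.274, v=0.062, θ=-0.047, ω=0.061
apply F[37]=-1.085 → step 38: x=0.275, v=0.052, θ=-0.046, ω=0.063
apply F[38]=-1.035 → step 39: x=0.276, v=0.043, θ=-0.045, ω=0.064
apply F[39]=-0.987 → step 40: x=0.276, v=0.034, θ=-0.044, ω=0.065
max |θ| = 0.199 ≤ 0.239 over all 41 states.

Answer: never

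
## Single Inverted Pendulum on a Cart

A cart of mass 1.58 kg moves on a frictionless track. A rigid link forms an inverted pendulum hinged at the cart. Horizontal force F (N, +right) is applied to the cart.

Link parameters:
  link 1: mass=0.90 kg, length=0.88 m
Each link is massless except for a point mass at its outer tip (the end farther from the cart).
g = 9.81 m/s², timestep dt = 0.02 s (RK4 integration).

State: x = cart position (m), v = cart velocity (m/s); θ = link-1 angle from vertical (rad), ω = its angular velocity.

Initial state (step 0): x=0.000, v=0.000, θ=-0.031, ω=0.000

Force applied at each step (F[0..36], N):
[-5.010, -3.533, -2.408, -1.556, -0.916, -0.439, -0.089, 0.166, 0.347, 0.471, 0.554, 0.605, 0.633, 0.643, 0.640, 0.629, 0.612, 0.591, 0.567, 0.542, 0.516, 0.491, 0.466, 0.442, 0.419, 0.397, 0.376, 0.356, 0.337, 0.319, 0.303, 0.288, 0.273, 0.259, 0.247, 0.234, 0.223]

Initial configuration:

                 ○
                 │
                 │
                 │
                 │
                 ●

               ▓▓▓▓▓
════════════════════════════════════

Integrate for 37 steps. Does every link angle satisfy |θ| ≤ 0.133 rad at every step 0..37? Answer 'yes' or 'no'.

Answer: yes

Derivation:
apply F[0]=-5.010 → step 1: x=-0.001, v=-0.060, θ=-0.030, ω=0.061
apply F[1]=-3.533 → step 2: x=-0.002, v=-0.101, θ=-0.029, ω=0.102
apply F[2]=-2.408 → step 3: x=-0.005, v=-0.129, θ=-0.026, ω=0.127
apply F[3]=-1.556 → step 4: x=-0.007, v=-0.146, θ=-0.024, ω=0.140
apply F[4]=-0.916 → step 5: x=-0.010, v=-0.155, θ=-0.021, ω=0.145
apply F[5]=-0.439 → step 6: x=-0.013, v=-0.158, θ=-0.018, ω=0.145
apply F[6]=-0.089 → step 7: x=-0.017, v=-0.157, θ=-0.015, ω=0.140
apply F[7]=+0.166 → step 8: x=-0.020, v=-0.154, θ=-0.012, ω=0.133
apply F[8]=+0.347 → step 9: x=-0.023, v=-0.148, θ=-0.010, ω=0.124
apply F[9]=+0.471 → step 10: x=-0.026, v=-0.141, θ=-0.008, ω=0.115
apply F[10]=+0.554 → step 11: x=-0.028, v=-0.133, θ=-0.005, ω=0.104
apply F[11]=+0.605 → step 12: x=-0.031, v=-0.125, θ=-0.003, ω=0.094
apply F[12]=+0.633 → step 13: x=-0.033, v=-0.117, θ=-0.002, ω=0.084
apply F[13]=+0.643 → step 14: x=-0.036, v=-0.109, θ=0.000, ω=0.075
apply F[14]=+0.640 → step 15: x=-0.038, v=-0.101, θ=0.001, ω=0.066
apply F[15]=+0.629 → step 16: x=-0.040, v=-0.093, θ=0.003, ω=0.057
apply F[16]=+0.612 → step 17: x=-0.041, v=-0.086, θ=0.004, ω=0.050
apply F[17]=+0.591 → step 18: x=-0.043, v=-0.079, θ=0.005, ω=0.043
apply F[18]=+0.567 → step 19: x=-0.045, v=-0.072, θ=0.005, ω=0.036
apply F[19]=+0.542 → step 20: x=-0.046, v=-0.066, θ=0.006, ω=0.030
apply F[20]=+0.516 → step 21: x=-0.047, v=-0.060, θ=0.007, ω=0.025
apply F[21]=+0.491 → step 22: x=-0.048, v=-0.055, θ=0.007, ω=0.021
apply F[22]=+0.466 → step 23: x=-0.049, v=-0.049, θ=0.007, ω=0.017
apply F[23]=+0.442 → step 24: x=-0.050, v=-0.045, θ=0.008, ω=0.013
apply F[24]=+0.419 → step 25: x=-0.051, v=-0.040, θ=0.008, ω=0.010
apply F[25]=+0.397 → step 26: x=-0.052, v=-0.036, θ=0.008, ω=0.007
apply F[26]=+0.376 → step 27: x=-0.053, v=-0.032, θ=0.008, ω=0.004
apply F[27]=+0.356 → step 28: x=-0.053, v=-0.029, θ=0.008, ω=0.002
apply F[28]=+0.337 → step 29: x=-0.054, v=-0.025, θ=0.008, ω=0.000
apply F[29]=+0.319 → step 30: x=-0.054, v=-0.022, θ=0.008, ω=-0.002
apply F[30]=+0.303 → step 31: x=-0.055, v=-0.019, θ=0.008, ω=-0.003
apply F[31]=+0.288 → step 32: x=-0.055, v=-0.017, θ=0.008, ω=-0.004
apply F[32]=+0.273 → step 33: x=-0.055, v=-0.014, θ=0.008, ω=-0.005
apply F[33]=+0.259 → step 34: x=-0.056, v=-0.012, θ=0.008, ω=-0.006
apply F[34]=+0.247 → step 35: x=-0.056, v=-0.010, θ=0.008, ω=-0.007
apply F[35]=+0.234 → step 36: x=-0.056, v=-0.007, θ=0.008, ω=-0.008
apply F[36]=+0.223 → step 37: x=-0.056, v=-0.005, θ=0.008, ω=-0.008
Max |angle| over trajectory = 0.031 rad; bound = 0.133 → within bound.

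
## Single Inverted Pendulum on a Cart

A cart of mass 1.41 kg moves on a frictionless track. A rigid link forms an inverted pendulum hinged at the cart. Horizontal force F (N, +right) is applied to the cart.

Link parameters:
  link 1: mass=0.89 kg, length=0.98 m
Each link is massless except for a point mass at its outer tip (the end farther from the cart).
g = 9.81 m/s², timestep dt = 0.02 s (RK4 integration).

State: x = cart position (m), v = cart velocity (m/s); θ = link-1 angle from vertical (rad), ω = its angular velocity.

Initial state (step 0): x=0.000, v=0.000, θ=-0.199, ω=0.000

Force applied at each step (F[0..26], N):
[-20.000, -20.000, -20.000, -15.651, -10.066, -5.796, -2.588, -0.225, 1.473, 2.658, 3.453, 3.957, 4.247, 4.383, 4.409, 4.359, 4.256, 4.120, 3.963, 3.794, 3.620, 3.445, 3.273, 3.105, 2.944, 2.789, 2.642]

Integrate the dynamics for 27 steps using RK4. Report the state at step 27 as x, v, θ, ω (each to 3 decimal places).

apply F[0]=-20.000 → step 1: x=-0.003, v=-0.254, θ=-0.197, ω=0.214
apply F[1]=-20.000 → step 2: x=-0.010, v=-0.508, θ=-0.190, ω=0.431
apply F[2]=-20.000 → step 3: x=-0.023, v=-0.765, θ=-0.180, ω=0.651
apply F[3]=-15.651 → step 4: x=-0.040, v=-0.963, θ=-0.165, ω=0.816
apply F[4]=-10.066 → step 5: x=-0.061, v=-1.086, θ=-0.148, ω=0.909
apply F[5]=-5.796 → step 6: x=-0.083, v=-1.152, θ=-0.129, ω=0.948
apply F[6]=-2.588 → step 7: x=-0.106, v=-1.175, θ=-0.110, ω=0.948
apply F[7]=-0.225 → step 8: x=-0.130, v=-1.167, θ=-0.092, ω=0.919
apply F[8]=+1.473 → step 9: x=-0.153, v=-1.137, θ=-0.074, ω=0.872
apply F[9]=+2.658 → step 10: x=-0.175, v=-1.092, θ=-0.057, ω=0.813
apply F[10]=+3.453 → step 11: x=-0.196, v=-1.038, θ=-0.041, ω=0.748
apply F[11]=+3.957 → step 12: x=-0.216, v=-0.978, θ=-0.027, ω=0.680
apply F[12]=+4.247 → step 13: x=-0.235, v=-0.915, θ=-0.014, ω=0.612
apply F[13]=+4.383 → step 14: x=-0.253, v=-0.852, θ=-0.002, ω=0.546
apply F[14]=+4.409 → step 15: x=-0.269, v=-0.790, θ=0.008, ω=0.483
apply F[15]=+4.359 → step 16: x=-0.285, v=-0.729, θ=0.017, ω=0.424
apply F[16]=+4.256 → step 17: x=-0.299, v=-0.671, θ=0.025, ω=0.369
apply F[17]=+4.120 → step 18: x=-0.312, v=-0.617, θ=0.032, ω=0.319
apply F[18]=+3.963 → step 19: x=-0.323, v=-0.565, θ=0.038, ω=0.273
apply F[19]=+3.794 → step 20: x=-0.334, v=-0.516, θ=0.043, ω=0.231
apply F[20]=+3.620 → step 21: x=-0.344, v=-0.470, θ=0.047, ω=0.193
apply F[21]=+3.445 → step 22: x=-0.353, v=-0.427, θ=0.050, ω=0.159
apply F[22]=+3.273 → step 23: x=-0.361, v=-0.387, θ=0.053, ω=0.129
apply F[23]=+3.105 → step 24: x=-0.369, v=-0.350, θ=0.056, ω=0.102
apply F[24]=+2.944 → step 25: x=-0.375, v=-0.315, θ=0.057, ω=0.078
apply F[25]=+2.789 → step 26: x=-0.381, v=-0.283, θ=0.059, ω=0.057
apply F[26]=+2.642 → step 27: x=-0.387, v=-0.253, θ=0.060, ω=0.038

Answer: x=-0.387, v=-0.253, θ=0.060, ω=0.038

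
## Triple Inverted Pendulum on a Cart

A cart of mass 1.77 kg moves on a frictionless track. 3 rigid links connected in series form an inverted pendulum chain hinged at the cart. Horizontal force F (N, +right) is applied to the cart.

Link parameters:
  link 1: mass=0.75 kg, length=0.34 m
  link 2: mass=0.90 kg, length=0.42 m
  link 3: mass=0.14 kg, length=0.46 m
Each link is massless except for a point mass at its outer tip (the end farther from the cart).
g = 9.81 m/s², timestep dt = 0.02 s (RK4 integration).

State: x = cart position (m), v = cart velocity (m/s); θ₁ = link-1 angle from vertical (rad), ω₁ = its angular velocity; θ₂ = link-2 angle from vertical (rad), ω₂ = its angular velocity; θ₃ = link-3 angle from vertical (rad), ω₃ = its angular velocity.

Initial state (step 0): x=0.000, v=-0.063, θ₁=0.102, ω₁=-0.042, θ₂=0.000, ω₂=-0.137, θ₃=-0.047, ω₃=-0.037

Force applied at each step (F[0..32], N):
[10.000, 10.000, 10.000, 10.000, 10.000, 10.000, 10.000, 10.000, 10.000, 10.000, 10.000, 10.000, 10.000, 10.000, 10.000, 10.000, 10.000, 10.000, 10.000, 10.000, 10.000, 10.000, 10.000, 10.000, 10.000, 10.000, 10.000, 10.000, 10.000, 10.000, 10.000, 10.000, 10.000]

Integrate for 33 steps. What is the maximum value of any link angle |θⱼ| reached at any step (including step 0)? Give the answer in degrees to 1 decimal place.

Answer: 141.2°

Derivation:
apply F[0]=+10.000 → step 1: x=-0.000, v=0.029, θ₁=0.100, ω₁=-0.170, θ₂=-0.004, ω₂=-0.251, θ₃=-0.048, ω₃=-0.060
apply F[1]=+10.000 → step 2: x=0.001, v=0.123, θ₁=0.095, ω₁=-0.302, θ₂=-0.010, ω₂=-0.367, θ₃=-0.049, ω₃=-0.081
apply F[2]=+10.000 → step 3: x=0.005, v=0.217, θ₁=0.088, ω₁=-0.441, θ₂=-0.019, ω₂=-0.484, θ₃=-0.051, ω₃=-0.099
apply F[3]=+10.000 → step 4: x=0.010, v=0.314, θ₁=0.077, ω₁=-0.592, θ₂=-0.029, ω₂=-0.601, θ₃=-0.053, ω₃=-0.113
apply F[4]=+10.000 → step 5: x=0.017, v=0.413, θ₁=0.064, ω₁=-0.758, θ₂=-0.043, ω₂=-0.717, θ₃=-0.056, ω₃=-0.122
apply F[5]=+10.000 → step 6: x=0.026, v=0.515, θ₁=0.047, ω₁=-0.945, θ₂=-0.058, ω₂=-0.831, θ₃=-0.058, ω₃=-0.125
apply F[6]=+10.000 → step 7: x=0.038, v=0.621, θ₁=0.026, ω₁=-1.159, θ₂=-0.076, ω₂=-0.941, θ₃=-0.061, ω₃=-0.122
apply F[7]=+10.000 → step 8: x=0.051, v=0.732, θ₁=0.000, ω₁=-1.406, θ₂=-0.096, ω₂=-1.043, θ₃=-0.063, ω₃=-0.111
apply F[8]=+10.000 → step 9: x=0.067, v=0.847, θ₁=-0.031, ω₁=-1.692, θ₂=-0.117, ω₂=-1.135, θ₃=-0.065, ω₃=-0.094
apply F[9]=+10.000 → step 10: x=0.085, v=0.968, θ₁=-0.068, ω₁=-2.024, θ₂=-0.141, ω₂=-1.211, θ₃=-0.067, ω₃=-0.069
apply F[10]=+10.000 → step 11: x=0.106, v=1.094, θ₁=-0.112, ω₁=-2.408, θ₂=-0.166, ω₂=-1.267, θ₃=-0.068, ω₃=-0.040
apply F[11]=+10.000 → step 12: x=0.129, v=1.223, θ₁=-0.164, ω₁=-2.845, θ₂=-0.192, ω₂=-1.301, θ₃=-0.068, ω₃=-0.008
apply F[12]=+10.000 → step 13: x=0.155, v=1.354, θ₁=-0.226, ω₁=-3.331, θ₂=-0.218, ω₂=-1.311, θ₃=-0.068, ω₃=0.022
apply F[13]=+10.000 → step 14: x=0.183, v=1.483, θ₁=-0.298, ω₁=-3.851, θ₂=-0.244, ω₂=-1.305, θ₃=-0.067, ω₃=0.043
apply F[14]=+10.000 → step 15: x=0.214, v=1.603, θ₁=-0.380, ω₁=-4.379, θ₂=-0.270, ω₂=-1.297, θ₃=-0.066, ω₃=0.051
apply F[15]=+10.000 → step 16: x=0.247, v=1.708, θ₁=-0.473, ω₁=-4.884, θ₂=-0.296, ω₂=-1.311, θ₃=-0.066, ω₃=0.037
apply F[16]=+10.000 → step 17: x=0.282, v=1.793, θ₁=-0.575, ω₁=-5.336, θ₂=-0.323, ω₂=-1.374, θ₃=-0.065, ω₃=0.001
apply F[17]=+10.000 → step 18: x=0.319, v=1.855, θ₁=-0.686, ω₁=-5.719, θ₂=-0.351, ω₂=-1.506, θ₃=-0.066, ω₃=-0.059
apply F[18]=+10.000 → step 19: x=0.356, v=1.894, θ₁=-0.803, ω₁=-6.031, θ₂=-0.383, ω₂=-1.720, θ₃=-0.068, ω₃=-0.139
apply F[19]=+10.000 → step 20: x=0.394, v=1.912, θ₁=-0.927, ω₁=-6.281, θ₂=-0.421, ω₂=-2.021, θ₃=-0.071, ω₃=-0.240
apply F[20]=+10.000 → step 21: x=0.433, v=1.910, θ₁=-1.054, ω₁=-6.481, θ₂=-0.465, ω₂=-2.407, θ₃=-0.077, ω₃=-0.359
apply F[21]=+10.000 → step 22: x=0.471, v=1.890, θ₁=-1.185, ω₁=-6.637, θ₂=-0.518, ω₂=-2.875, θ₃=-0.086, ω₃=-0.500
apply F[22]=+10.000 → step 23: x=0.508, v=1.855, θ₁=-1.319, ω₁=-6.754, θ₂=-0.580, ω₂=-3.422, θ₃=-0.097, ω₃=-0.667
apply F[23]=+10.000 → step 24: x=0.545, v=1.804, θ₁=-1.455, ω₁=-6.826, θ₂=-0.655, ω₂=-4.046, θ₃=-0.113, ω₃=-0.870
apply F[24]=+10.000 → step 25: x=0.580, v=1.741, θ₁=-1.592, ω₁=-6.844, θ₂=-0.743, ω₂=-4.744, θ₃=-0.133, ω₃=-1.120
apply F[25]=+10.000 → step 26: x=0.614, v=1.665, θ₁=-1.729, ω₁=-6.787, θ₂=-0.845, ω₂=-5.516, θ₃=-0.158, ω₃=-1.438
apply F[26]=+10.000 → step 27: x=0.647, v=1.580, θ₁=-1.863, ω₁=-6.630, θ₂=-0.964, ω₂=-6.356, θ₃=-0.191, ω₃=-1.847
apply F[27]=+10.000 → step 28: x=0.677, v=1.487, θ₁=-1.993, ω₁=-6.340, θ₂=-1.100, ω₂=-7.260, θ₃=-0.233, ω₃=-2.380
apply F[28]=+10.000 → step 29: x=0.706, v=1.387, θ₁=-2.115, ω₁=-5.886, θ₂=-1.255, ω₂=-8.223, θ₃=-0.287, ω₃=-3.080
apply F[29]=+10.000 → step 30: x=0.733, v=1.278, θ₁=-2.227, ω₁=-5.246, θ₂=-1.429, ω₂=-9.239, θ₃=-0.357, ω₃=-4.003
apply F[30]=+10.000 → step 31: x=0.757, v=1.154, θ₁=-2.324, ω₁=-4.426, θ₂=-1.624, ω₂=-10.305, θ₃=-0.449, ω₃=-5.223
apply F[31]=+10.000 → step 32: x=0.779, v=0.997, θ₁=-2.403, ω₁=-3.503, θ₂=-1.842, ω₂=-11.399, θ₃=-0.569, ω₃=-6.851
apply F[32]=+10.000 → step 33: x=0.797, v=0.787, θ₁=-2.465, ω₁=-2.693, θ₂=-2.080, ω₂=-12.416, θ₃=-0.727, ω₃=-9.023
Max |angle| over trajectory = 2.465 rad = 141.2°.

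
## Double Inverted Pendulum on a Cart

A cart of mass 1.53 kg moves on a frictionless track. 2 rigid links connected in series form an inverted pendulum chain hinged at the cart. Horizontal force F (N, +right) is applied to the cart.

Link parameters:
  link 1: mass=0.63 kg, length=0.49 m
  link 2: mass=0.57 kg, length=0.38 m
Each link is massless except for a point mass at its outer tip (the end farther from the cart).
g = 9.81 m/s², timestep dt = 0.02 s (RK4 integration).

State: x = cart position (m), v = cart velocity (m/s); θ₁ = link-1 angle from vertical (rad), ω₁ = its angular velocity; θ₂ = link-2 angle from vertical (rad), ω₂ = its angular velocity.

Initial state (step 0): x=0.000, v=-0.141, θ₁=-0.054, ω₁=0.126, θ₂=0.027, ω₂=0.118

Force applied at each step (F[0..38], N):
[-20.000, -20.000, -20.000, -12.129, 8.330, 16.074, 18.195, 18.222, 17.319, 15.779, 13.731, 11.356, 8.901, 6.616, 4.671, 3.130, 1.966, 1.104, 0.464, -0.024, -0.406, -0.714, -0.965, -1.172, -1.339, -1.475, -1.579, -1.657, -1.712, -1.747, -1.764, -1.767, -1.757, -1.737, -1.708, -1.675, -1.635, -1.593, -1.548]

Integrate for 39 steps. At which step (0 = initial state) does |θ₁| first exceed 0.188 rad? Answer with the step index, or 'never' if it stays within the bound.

Answer: never

Derivation:
apply F[0]=-20.000 → step 1: x=-0.005, v=-0.394, θ₁=-0.047, ω₁=0.591, θ₂=0.030, ω₂=0.200
apply F[1]=-20.000 → step 2: x=-0.016, v=-0.649, θ₁=-0.030, ω₁=1.070, θ₂=0.035, ω₂=0.272
apply F[2]=-20.000 → step 3: x=-0.031, v=-0.908, θ₁=-0.004, ω₁=1.572, θ₂=0.041, ω₂=0.323
apply F[3]=-12.129 → step 4: x=-0.051, v=-1.068, θ₁=0.031, ω₁=1.895, θ₂=0.048, ω₂=0.349
apply F[4]=+8.330 → step 5: x=-0.071, v=-0.966, θ₁=0.067, ω₁=1.705, θ₂=0.055, ω₂=0.350
apply F[5]=+16.074 → step 6: x=-0.089, v=-0.768, θ₁=0.097, ω₁=1.344, θ₂=0.062, ω₂=0.327
apply F[6]=+18.195 → step 7: x=-0.102, v=-0.548, θ₁=0.120, ω₁=0.958, θ₂=0.068, ω₂=0.281
apply F[7]=+18.222 → step 8: x=-0.111, v=-0.331, θ₁=0.136, ω₁=0.594, θ₂=0.073, ω₂=0.219
apply F[8]=+17.319 → step 9: x=-0.115, v=-0.129, θ₁=0.144, ω₁=0.268, θ₂=0.076, ω₂=0.146
apply F[9]=+15.779 → step 10: x=-0.116, v=0.052, θ₁=0.147, ω₁=-0.013, θ₂=0.078, ω₂=0.071
apply F[10]=+13.731 → step 11: x=-0.114, v=0.207, θ₁=0.144, ω₁=-0.241, θ₂=0.079, ω₂=-0.001
apply F[11]=+11.356 → step 12: x=-0.108, v=0.332, θ₁=0.138, ω₁=-0.413, θ₂=0.078, ω₂=-0.067
apply F[12]=+8.901 → step 13: x=-0.101, v=0.427, θ₁=0.128, ω₁=-0.532, θ₂=0.077, ω₂=-0.123
apply F[13]=+6.616 → step 14: x=-0.091, v=0.495, θ₁=0.117, ω₁=-0.602, θ₂=0.074, ω₂=-0.171
apply F[14]=+4.671 → step 15: x=-0.081, v=0.539, θ₁=0.105, ω₁=-0.633, θ₂=0.070, ω₂=-0.209
apply F[15]=+3.130 → step 16: x=-0.070, v=0.565, θ₁=0.092, ω₁=-0.635, θ₂=0.065, ω₂=-0.239
apply F[16]=+1.966 → step 17: x=-0.059, v=0.578, θ₁=0.079, ω₁=-0.619, θ₂=0.060, ω₂=-0.261
apply F[17]=+1.104 → step 18: x=-0.047, v=0.581, θ₁=0.067, ω₁=-0.591, θ₂=0.055, ω₂=-0.276
apply F[18]=+0.464 → step 19: x=-0.035, v=0.578, θ₁=0.056, ω₁=-0.557, θ₂=0.049, ω₂=-0.285
apply F[19]=-0.024 → step 20: x=-0.024, v=0.570, θ₁=0.045, ω₁=-0.519, θ₂=0.044, ω₂=-0.289
apply F[20]=-0.406 → step 21: x=-0.013, v=0.559, θ₁=0.035, ω₁=-0.480, θ₂=0.038, ω₂=-0.288
apply F[21]=-0.714 → step 22: x=-0.002, v=0.545, θ₁=0.026, ω₁=-0.441, θ₂=0.032, ω₂=-0.284
apply F[22]=-0.965 → step 23: x=0.009, v=0.529, θ₁=0.018, ω₁=-0.402, θ₂=0.026, ω₂=-0.277
apply F[23]=-1.172 → step 24: x=0.020, v=0.511, θ₁=0.010, ω₁=-0.365, θ₂=0.021, ω₂=-0.267
apply F[24]=-1.339 → step 25: x=0.030, v=0.493, θ₁=0.003, ω₁=-0.329, θ₂=0.016, ω₂=-0.255
apply F[25]=-1.475 → step 26: x=0.039, v=0.474, θ₁=-0.003, ω₁=-0.295, θ₂=0.011, ω₂=-0.242
apply F[26]=-1.579 → step 27: x=0.049, v=0.454, θ₁=-0.009, ω₁=-0.262, θ₂=0.006, ω₂=-0.228
apply F[27]=-1.657 → step 28: x=0.057, v=0.434, θ₁=-0.014, ω₁=-0.232, θ₂=0.002, ω₂=-0.213
apply F[28]=-1.712 → step 29: x=0.066, v=0.414, θ₁=-0.018, ω₁=-0.203, θ₂=-0.002, ω₂=-0.197
apply F[29]=-1.747 → step 30: x=0.074, v=0.394, θ₁=-0.022, ω₁=-0.177, θ₂=-0.006, ω₂=-0.182
apply F[30]=-1.764 → step 31: x=0.082, v=0.375, θ₁=-0.025, ω₁=-0.152, θ₂=-0.010, ω₂=-0.166
apply F[31]=-1.767 → step 32: x=0.089, v=0.356, θ₁=-0.028, ω₁=-0.130, θ₂=-0.013, ω₂=-0.151
apply F[32]=-1.757 → step 33: x=0.096, v=0.337, θ₁=-0.030, ω₁=-0.109, θ₂=-0.016, ω₂=-0.136
apply F[33]=-1.737 → step 34: x=0.103, v=0.320, θ₁=-0.032, ω₁=-0.090, θ₂=-0.018, ω₂=-0.122
apply F[34]=-1.708 → step 35: x=0.109, v=0.302, θ₁=-0.034, ω₁=-0.074, θ₂=-0.021, ω₂=-0.109
apply F[35]=-1.675 → step 36: x=0.115, v=0.286, θ₁=-0.035, ω₁=-0.059, θ₂=-0.023, ω₂=-0.096
apply F[36]=-1.635 → step 37: x=0.120, v=0.270, θ₁=-0.036, ω₁=-0.045, θ₂=-0.024, ω₂=-0.084
apply F[37]=-1.593 → step 38: x=0.125, v=0.255, θ₁=-0.037, ω₁=-0.033, θ₂=-0.026, ω₂=-0.072
apply F[38]=-1.548 → step 39: x=0.130, v=0.240, θ₁=-0.038, ω₁=-0.023, θ₂=-0.027, ω₂=-0.062
max |θ₁| = 0.147 ≤ 0.188 over all 40 states.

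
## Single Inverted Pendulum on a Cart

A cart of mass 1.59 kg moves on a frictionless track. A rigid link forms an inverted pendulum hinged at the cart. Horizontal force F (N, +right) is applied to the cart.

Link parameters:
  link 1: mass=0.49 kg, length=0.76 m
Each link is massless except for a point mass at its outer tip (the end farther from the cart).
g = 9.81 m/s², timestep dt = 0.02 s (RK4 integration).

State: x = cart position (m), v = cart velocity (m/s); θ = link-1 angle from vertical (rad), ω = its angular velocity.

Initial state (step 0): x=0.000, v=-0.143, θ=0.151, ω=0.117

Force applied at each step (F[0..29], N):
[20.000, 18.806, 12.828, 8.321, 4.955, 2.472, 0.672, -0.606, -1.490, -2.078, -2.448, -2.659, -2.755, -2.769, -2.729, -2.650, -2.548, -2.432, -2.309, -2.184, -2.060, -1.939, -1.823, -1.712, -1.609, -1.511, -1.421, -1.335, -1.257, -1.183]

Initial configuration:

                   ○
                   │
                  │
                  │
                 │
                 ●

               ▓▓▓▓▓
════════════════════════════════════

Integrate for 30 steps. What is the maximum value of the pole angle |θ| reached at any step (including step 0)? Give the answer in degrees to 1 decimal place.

apply F[0]=+20.000 → step 1: x=-0.000, v=0.098, θ=0.151, ω=-0.157
apply F[1]=+18.806 → step 2: x=0.004, v=0.324, θ=0.145, ω=-0.414
apply F[2]=+12.828 → step 3: x=0.012, v=0.476, θ=0.135, ω=-0.576
apply F[3]=+8.321 → step 4: x=0.022, v=0.573, θ=0.123, ω=-0.669
apply F[4]=+4.955 → step 5: x=0.034, v=0.629, θ=0.109, ω=-0.712
apply F[5]=+2.472 → step 6: x=0.047, v=0.654, θ=0.094, ω=-0.718
apply F[6]=+0.672 → step 7: x=0.060, v=0.657, θ=0.080, ω=-0.700
apply F[7]=-0.606 → step 8: x=0.073, v=0.645, θ=0.067, ω=-0.666
apply F[8]=-1.490 → step 9: x=0.086, v=0.623, θ=0.054, ω=-0.621
apply F[9]=-2.078 → step 10: x=0.098, v=0.594, θ=0.042, ω=-0.571
apply F[10]=-2.448 → step 11: x=0.110, v=0.561, θ=0.031, ω=-0.518
apply F[11]=-2.659 → step 12: x=0.120, v=0.526, θ=0.021, ω=-0.465
apply F[12]=-2.755 → step 13: x=0.131, v=0.491, θ=0.012, ω=-0.414
apply F[13]=-2.769 → step 14: x=0.140, v=0.455, θ=0.005, ω=-0.366
apply F[14]=-2.729 → step 15: x=0.149, v=0.421, θ=-0.002, ω=-0.320
apply F[15]=-2.650 → step 16: x=0.157, v=0.388, θ=-0.008, ω=-0.278
apply F[16]=-2.548 → step 17: x=0.164, v=0.356, θ=-0.013, ω=-0.240
apply F[17]=-2.432 → step 18: x=0.171, v=0.327, θ=-0.018, ω=-0.205
apply F[18]=-2.309 → step 19: x=0.177, v=0.299, θ=-0.022, ω=-0.173
apply F[19]=-2.184 → step 20: x=0.183, v=0.273, θ=-0.025, ω=-0.145
apply F[20]=-2.060 → step 21: x=0.188, v=0.249, θ=-0.027, ω=-0.120
apply F[21]=-1.939 → step 22: x=0.193, v=0.226, θ=-0.030, ω=-0.097
apply F[22]=-1.823 → step 23: x=0.197, v=0.205, θ=-0.031, ω=-0.077
apply F[23]=-1.712 → step 24: x=0.201, v=0.185, θ=-0.033, ω=-0.060
apply F[24]=-1.609 → step 25: x=0.205, v=0.167, θ=-0.034, ω=-0.044
apply F[25]=-1.511 → step 26: x=0.208, v=0.150, θ=-0.035, ω=-0.031
apply F[26]=-1.421 → step 27: x=0.211, v=0.134, θ=-0.035, ω=-0.019
apply F[27]=-1.335 → step 28: x=0.213, v=0.120, θ=-0.035, ω=-0.009
apply F[28]=-1.257 → step 29: x=0.216, v=0.106, θ=-0.035, ω=-0.000
apply F[29]=-1.183 → step 30: x=0.218, v=0.093, θ=-0.035, ω=0.007
Max |angle| over trajectory = 0.151 rad = 8.7°.

Answer: 8.7°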